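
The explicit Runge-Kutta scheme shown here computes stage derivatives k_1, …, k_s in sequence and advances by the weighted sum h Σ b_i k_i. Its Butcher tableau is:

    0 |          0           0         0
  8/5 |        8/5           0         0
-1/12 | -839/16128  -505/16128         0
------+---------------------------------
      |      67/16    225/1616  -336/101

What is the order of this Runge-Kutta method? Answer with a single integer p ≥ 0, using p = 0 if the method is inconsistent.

b = (67/16, 225/1616, -336/101)
c = (0, 8/5, -1/12)
Ac = (0, 0, -101/2016)
Σ b_i: 67/16·1 + 225/1616·1 + (-336/101)·1 = 1 ✓
b·c: 225/1616·8/5 + (-336/101)·(-1/12) = 1/2 ✓
b·c²: 225/1616·64/25 + (-336/101)·1/144 = 1/3 ✓
b·Ac: (-336/101)·(-101/2016) = 1/6 ✓; 3 stages ⇒ order 3.

3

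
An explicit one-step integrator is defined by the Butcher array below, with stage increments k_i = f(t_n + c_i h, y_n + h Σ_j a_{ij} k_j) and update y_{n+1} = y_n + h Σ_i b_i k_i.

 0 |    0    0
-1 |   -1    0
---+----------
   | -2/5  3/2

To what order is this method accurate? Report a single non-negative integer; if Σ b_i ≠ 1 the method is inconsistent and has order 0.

0

b = (-2/5, 3/2)
c = (0, -1)
Σ b_i: (-2/5)·1 + 3/2·1 = 11/10 ≠ 1 ⇒ order 0.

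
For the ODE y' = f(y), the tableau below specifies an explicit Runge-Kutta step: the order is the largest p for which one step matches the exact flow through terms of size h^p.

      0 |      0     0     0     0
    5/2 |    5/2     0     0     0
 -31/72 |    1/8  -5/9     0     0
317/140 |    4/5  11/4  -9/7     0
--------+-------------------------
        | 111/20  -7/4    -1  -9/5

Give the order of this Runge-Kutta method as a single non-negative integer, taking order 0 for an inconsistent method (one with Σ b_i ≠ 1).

1

b = (111/20, -7/4, -1, -9/5)
c = (0, 5/2, -31/72, 317/140)
Ac = (0, 0, -25/18, 52/7)
Σ b_i: 111/20·1 + (-7/4)·1 + (-1)·1 + (-9/5)·1 = 1 ✓
b·c: (-7/4)·5/2 + (-1)·(-31/72) + (-9/5)·317/140 = -50527/6300 ≠ 1/2 ⇒ order 1.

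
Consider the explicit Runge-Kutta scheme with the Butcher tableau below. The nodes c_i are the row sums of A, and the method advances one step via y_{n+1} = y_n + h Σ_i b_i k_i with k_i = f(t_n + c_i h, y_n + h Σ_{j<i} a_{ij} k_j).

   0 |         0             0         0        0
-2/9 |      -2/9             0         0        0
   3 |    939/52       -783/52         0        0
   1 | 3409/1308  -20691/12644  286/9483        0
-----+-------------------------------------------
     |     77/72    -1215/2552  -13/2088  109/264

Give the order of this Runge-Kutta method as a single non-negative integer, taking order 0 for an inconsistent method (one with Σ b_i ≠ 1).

4

b = (77/72, -1215/2552, -13/2088, 109/264)
c = (0, -2/9, 3, 1)
Ac = (0, 0, 87/26, 99/218)
Σ b_i: 77/72·1 + (-1215/2552)·1 + (-13/2088)·1 + 109/264·1 = 1 ✓
b·c: (-1215/2552)·(-2/9) + (-13/2088)·3 + 109/264·1 = 1/2 ✓
b·c²: (-1215/2552)·4/81 + (-13/2088)·9 + 109/264·1 = 1/3 ✓
b·Ac: (-13/2088)·87/26 + 109/264·99/218 = 1/6 ✓
b·c³: (-1215/2552)·(-8/729) + (-13/2088)·27 + 109/264·1 = 1/4 ✓
b·(c∘Ac): (-13/2088)·261/26 + 109/264·99/218 = 1/8 ✓
b·Ac²: (-13/2088)·(-29/39) + 109/264·187/981 = 1/12 ✓
b·A²c: 109/264·11/109 = 1/24 ✓; 4 stages ⇒ order 4.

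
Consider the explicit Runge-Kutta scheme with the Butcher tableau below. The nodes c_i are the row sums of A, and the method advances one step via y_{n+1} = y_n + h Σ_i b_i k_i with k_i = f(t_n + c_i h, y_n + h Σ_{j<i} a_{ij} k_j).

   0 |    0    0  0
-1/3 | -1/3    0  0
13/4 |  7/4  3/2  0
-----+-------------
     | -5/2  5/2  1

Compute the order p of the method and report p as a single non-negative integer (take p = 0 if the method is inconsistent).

1

b = (-5/2, 5/2, 1)
c = (0, -1/3, 13/4)
Ac = (0, 0, -1/2)
Σ b_i: (-5/2)·1 + 5/2·1 + 1·1 = 1 ✓
b·c: 5/2·(-1/3) + 1·13/4 = 29/12 ≠ 1/2 ⇒ order 1.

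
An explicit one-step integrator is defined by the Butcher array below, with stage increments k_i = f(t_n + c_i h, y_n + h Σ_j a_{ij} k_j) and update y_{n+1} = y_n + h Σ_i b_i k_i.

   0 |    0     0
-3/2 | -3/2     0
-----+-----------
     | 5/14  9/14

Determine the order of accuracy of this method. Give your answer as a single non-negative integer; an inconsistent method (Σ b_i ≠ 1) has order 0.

1

b = (5/14, 9/14)
c = (0, -3/2)
Σ b_i: 5/14·1 + 9/14·1 = 1 ✓
b·c: 9/14·(-3/2) = -27/28 ≠ 1/2 ⇒ order 1.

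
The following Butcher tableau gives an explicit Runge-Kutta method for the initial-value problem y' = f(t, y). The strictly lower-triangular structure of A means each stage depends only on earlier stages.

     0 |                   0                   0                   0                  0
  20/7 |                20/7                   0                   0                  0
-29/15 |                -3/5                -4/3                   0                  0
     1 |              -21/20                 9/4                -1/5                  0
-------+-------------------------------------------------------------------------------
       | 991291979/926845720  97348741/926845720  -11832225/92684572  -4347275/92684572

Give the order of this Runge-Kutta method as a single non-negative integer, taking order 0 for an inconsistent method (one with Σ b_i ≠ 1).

3

b = (991291979/926845720, 97348741/926845720, -11832225/92684572, -4347275/92684572)
c = (0, 20/7, -29/15, 1)
Ac = (0, 0, -80/21, 3578/525)
Σ b_i: 991291979/926845720·1 + 97348741/926845720·1 + (-11832225/92684572)·1 + (-4347275/92684572)·1 = 1 ✓
b·c: 97348741/926845720·20/7 + (-11832225/92684572)·(-29/15) + (-4347275/92684572)·1 = 1/2 ✓
b·c²: 97348741/926845720·400/49 + (-11832225/92684572)·841/225 + (-4347275/92684572)·1 = 1/3 ✓
b·Ac: (-11832225/92684572)·(-80/21) + (-4347275/92684572)·3578/525 = 1/6 ✓
b·c³: 97348741/926845720·8000/343 + (-11832225/92684572)·(-24389/3375) + (-4347275/92684572)·1 = 24271476256/7298910045 ≠ 1/4 ⇒ order 3.
b·(c∘Ac): (-11832225/92684572)·464/63 + (-4347275/92684572)·3578/525 = -1226116399/973188006 ≠ 1/8
b·Ac²: (-11832225/92684572)·(-1600/147) + (-4347275/92684572)·971291/55125 = 16439233817/29195640180 ≠ 1/12
b·A²c: (-4347275/92684572)·16/21 = -17389100/486594003 ≠ 1/24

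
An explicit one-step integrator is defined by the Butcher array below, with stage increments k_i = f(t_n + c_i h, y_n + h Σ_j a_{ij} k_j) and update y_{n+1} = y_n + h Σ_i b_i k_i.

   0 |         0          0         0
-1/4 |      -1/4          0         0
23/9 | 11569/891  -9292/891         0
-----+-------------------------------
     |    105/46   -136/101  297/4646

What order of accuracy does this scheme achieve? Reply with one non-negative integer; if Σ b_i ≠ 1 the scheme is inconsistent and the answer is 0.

b = (105/46, -136/101, 297/4646)
c = (0, -1/4, 23/9)
Ac = (0, 0, 2323/891)
Σ b_i: 105/46·1 + (-136/101)·1 + 297/4646·1 = 1 ✓
b·c: (-136/101)·(-1/4) + 297/4646·23/9 = 1/2 ✓
b·c²: (-136/101)·1/16 + 297/4646·529/81 = 1/3 ✓
b·Ac: 297/4646·2323/891 = 1/6 ✓; 3 stages ⇒ order 3.

3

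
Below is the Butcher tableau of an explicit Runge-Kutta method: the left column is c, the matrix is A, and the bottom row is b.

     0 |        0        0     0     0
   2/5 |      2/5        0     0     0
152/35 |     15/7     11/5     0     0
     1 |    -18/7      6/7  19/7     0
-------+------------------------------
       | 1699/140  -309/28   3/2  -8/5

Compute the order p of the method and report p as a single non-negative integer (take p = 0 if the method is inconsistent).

b = (1699/140, -309/28, 3/2, -8/5)
c = (0, 2/5, 152/35, 1)
Ac = (0, 0, 22/25, 2972/245)
Σ b_i: 1699/140·1 + (-309/28)·1 + 3/2·1 + (-8/5)·1 = 1 ✓
b·c: (-309/28)·2/5 + 3/2·152/35 + (-8/5)·1 = 1/2 ✓
b·c²: (-309/28)·4/25 + 3/2·23104/1225 + (-8/5)·1 = 30533/1225 ≠ 1/3 ⇒ order 2.
b·Ac: 3/2·22/25 + (-8/5)·2972/245 = -22159/1225 ≠ 1/6

2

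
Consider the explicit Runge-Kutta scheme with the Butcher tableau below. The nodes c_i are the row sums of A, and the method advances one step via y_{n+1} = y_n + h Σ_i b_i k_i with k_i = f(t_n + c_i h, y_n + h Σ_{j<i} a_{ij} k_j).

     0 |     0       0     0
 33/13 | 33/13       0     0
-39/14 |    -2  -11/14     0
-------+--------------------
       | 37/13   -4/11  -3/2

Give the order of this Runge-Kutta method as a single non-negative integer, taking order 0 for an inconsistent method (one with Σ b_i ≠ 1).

b = (37/13, -4/11, -3/2)
c = (0, 33/13, -39/14)
Ac = (0, 0, -363/182)
Σ b_i: 37/13·1 + (-4/11)·1 + (-3/2)·1 = 281/286 ≠ 1 ⇒ order 0.

0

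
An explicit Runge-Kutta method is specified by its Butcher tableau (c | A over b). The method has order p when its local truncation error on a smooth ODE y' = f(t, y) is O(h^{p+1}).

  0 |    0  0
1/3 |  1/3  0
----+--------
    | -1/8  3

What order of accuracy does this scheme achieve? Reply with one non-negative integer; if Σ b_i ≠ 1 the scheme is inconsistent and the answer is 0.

b = (-1/8, 3)
c = (0, 1/3)
Σ b_i: (-1/8)·1 + 3·1 = 23/8 ≠ 1 ⇒ order 0.

0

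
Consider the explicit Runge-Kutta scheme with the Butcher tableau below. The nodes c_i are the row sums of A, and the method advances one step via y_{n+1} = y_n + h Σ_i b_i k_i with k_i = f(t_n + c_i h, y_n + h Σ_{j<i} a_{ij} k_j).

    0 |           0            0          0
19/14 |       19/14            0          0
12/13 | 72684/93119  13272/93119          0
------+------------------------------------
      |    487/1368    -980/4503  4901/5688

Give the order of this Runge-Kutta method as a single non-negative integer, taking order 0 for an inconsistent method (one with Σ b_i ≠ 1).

b = (487/1368, -980/4503, 4901/5688)
c = (0, 19/14, 12/13)
Ac = (0, 0, 948/4901)
Σ b_i: 487/1368·1 + (-980/4503)·1 + 4901/5688·1 = 1 ✓
b·c: (-980/4503)·19/14 + 4901/5688·12/13 = 1/2 ✓
b·c²: (-980/4503)·361/196 + 4901/5688·144/169 = 1/3 ✓
b·Ac: 4901/5688·948/4901 = 1/6 ✓; 3 stages ⇒ order 3.

3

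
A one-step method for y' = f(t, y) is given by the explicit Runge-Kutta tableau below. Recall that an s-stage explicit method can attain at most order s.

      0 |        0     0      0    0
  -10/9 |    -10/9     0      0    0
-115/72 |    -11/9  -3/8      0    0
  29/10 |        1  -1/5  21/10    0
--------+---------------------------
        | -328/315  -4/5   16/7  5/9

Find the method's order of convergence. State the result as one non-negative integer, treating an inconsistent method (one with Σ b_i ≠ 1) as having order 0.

1

b = (-328/315, -4/5, 16/7, 5/9)
c = (0, -10/9, -115/72, 29/10)
Ac = (0, 0, 5/12, -451/144)
Σ b_i: (-328/315)·1 + (-4/5)·1 + 16/7·1 + 5/9·1 = 1 ✓
b·c: (-4/5)·(-10/9) + 16/7·(-115/72) + 5/9·29/10 = -145/126 ≠ 1/2 ⇒ order 1.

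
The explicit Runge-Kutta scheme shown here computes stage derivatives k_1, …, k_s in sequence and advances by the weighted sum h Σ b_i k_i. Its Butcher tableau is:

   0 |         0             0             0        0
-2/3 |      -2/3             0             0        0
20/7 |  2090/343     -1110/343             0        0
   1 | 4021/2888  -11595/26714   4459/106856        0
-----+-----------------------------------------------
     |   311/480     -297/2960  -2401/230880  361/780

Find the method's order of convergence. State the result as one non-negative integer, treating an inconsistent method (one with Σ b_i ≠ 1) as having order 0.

4

b = (311/480, -297/2960, -2401/230880, 361/780)
c = (0, -2/3, 20/7, 1)
Ac = (0, 0, 740/343, 295/722)
Σ b_i: 311/480·1 + (-297/2960)·1 + (-2401/230880)·1 + 361/780·1 = 1 ✓
b·c: (-297/2960)·(-2/3) + (-2401/230880)·20/7 + 361/780·1 = 1/2 ✓
b·c²: (-297/2960)·4/9 + (-2401/230880)·400/49 + 361/780·1 = 1/3 ✓
b·Ac: (-2401/230880)·740/343 + 361/780·295/722 = 1/6 ✓
b·c³: (-297/2960)·(-8/27) + (-2401/230880)·8000/343 + 361/780·1 = 1/4 ✓
b·(c∘Ac): (-2401/230880)·14800/2401 + 361/780·295/722 = 1/8 ✓
b·Ac²: (-2401/230880)·(-1480/1029) + 361/780·160/1083 = 1/12 ✓
b·A²c: 361/780·65/722 = 1/24 ✓; 4 stages ⇒ order 4.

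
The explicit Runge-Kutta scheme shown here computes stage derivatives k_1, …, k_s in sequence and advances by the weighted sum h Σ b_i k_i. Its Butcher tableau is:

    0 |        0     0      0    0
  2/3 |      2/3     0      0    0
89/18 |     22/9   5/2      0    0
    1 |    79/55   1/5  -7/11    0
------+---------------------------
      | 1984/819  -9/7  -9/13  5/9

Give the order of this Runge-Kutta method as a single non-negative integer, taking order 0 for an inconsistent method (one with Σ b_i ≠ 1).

1

b = (1984/819, -9/7, -9/13, 5/9)
c = (0, 2/3, 89/18, 1)
Ac = (0, 0, 5/3, -2983/990)
Σ b_i: 1984/819·1 + (-9/7)·1 + (-9/13)·1 + 5/9·1 = 1 ✓
b·c: (-9/7)·2/3 + (-9/13)·89/18 + 5/9·1 = -6101/1638 ≠ 1/2 ⇒ order 1.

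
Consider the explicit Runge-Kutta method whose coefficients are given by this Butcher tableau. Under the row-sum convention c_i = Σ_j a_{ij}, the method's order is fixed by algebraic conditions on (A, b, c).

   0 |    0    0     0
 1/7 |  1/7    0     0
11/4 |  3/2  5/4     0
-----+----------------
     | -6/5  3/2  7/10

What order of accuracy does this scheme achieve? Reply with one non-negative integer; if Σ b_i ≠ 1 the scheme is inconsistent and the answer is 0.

b = (-6/5, 3/2, 7/10)
c = (0, 1/7, 11/4)
Ac = (0, 0, 5/28)
Σ b_i: (-6/5)·1 + 3/2·1 + 7/10·1 = 1 ✓
b·c: 3/2·1/7 + 7/10·11/4 = 599/280 ≠ 1/2 ⇒ order 1.

1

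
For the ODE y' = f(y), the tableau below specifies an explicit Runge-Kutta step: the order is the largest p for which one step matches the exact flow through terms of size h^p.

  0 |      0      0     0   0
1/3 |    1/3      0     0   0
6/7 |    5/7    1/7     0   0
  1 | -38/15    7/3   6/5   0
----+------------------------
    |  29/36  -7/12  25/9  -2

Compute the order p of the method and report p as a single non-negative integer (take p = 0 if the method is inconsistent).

1

b = (29/36, -7/12, 25/9, -2)
c = (0, 1/3, 6/7, 1)
Ac = (0, 0, 1/21, 569/315)
Σ b_i: 29/36·1 + (-7/12)·1 + 25/9·1 + (-2)·1 = 1 ✓
b·c: (-7/12)·1/3 + 25/9·6/7 + (-2)·1 = 47/252 ≠ 1/2 ⇒ order 1.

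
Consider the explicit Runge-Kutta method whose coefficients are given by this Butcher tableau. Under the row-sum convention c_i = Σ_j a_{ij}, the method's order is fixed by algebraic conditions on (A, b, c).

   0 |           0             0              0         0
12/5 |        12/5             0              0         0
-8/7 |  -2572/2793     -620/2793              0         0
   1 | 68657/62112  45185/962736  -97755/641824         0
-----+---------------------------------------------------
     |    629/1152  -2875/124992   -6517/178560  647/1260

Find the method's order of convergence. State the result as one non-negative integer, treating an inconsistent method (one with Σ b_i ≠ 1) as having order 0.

b = (629/1152, -2875/124992, -6517/178560, 647/1260)
c = (0, 12/5, -8/7, 1)
Ac = (0, 0, -496/931, 371/1294)
Σ b_i: 629/1152·1 + (-2875/124992)·1 + (-6517/178560)·1 + 647/1260·1 = 1 ✓
b·c: (-2875/124992)·12/5 + (-6517/178560)·(-8/7) + 647/1260·1 = 1/2 ✓
b·c²: (-2875/124992)·144/25 + (-6517/178560)·64/49 + 647/1260·1 = 1/3 ✓
b·Ac: (-6517/178560)·(-496/931) + 647/1260·371/1294 = 1/6 ✓
b·c³: (-2875/124992)·1728/125 + (-6517/178560)·(-512/343) + 647/1260·1 = 1/4 ✓
b·(c∘Ac): (-6517/178560)·3968/6517 + 647/1260·371/1294 = 1/8 ✓
b·Ac²: (-6517/178560)·(-5952/4655) + 647/1260·231/3235 = 1/12 ✓
b·A²c: 647/1260·105/1294 = 1/24 ✓; 4 stages ⇒ order 4.

4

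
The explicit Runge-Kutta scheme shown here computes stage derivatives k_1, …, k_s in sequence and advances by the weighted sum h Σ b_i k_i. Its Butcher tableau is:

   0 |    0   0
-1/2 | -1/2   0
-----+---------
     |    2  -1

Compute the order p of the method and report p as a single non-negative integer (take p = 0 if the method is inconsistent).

2

b = (2, -1)
c = (0, -1/2)
Σ b_i: 2·1 + (-1)·1 = 1 ✓
b·c: (-1)·(-1/2) = 1/2 ✓; 2 stages ⇒ order 2.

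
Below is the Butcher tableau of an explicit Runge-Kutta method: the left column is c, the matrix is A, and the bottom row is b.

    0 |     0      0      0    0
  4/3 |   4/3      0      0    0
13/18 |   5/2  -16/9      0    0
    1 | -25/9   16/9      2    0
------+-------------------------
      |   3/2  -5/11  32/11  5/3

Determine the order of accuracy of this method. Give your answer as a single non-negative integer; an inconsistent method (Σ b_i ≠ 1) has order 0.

b = (3/2, -5/11, 32/11, 5/3)
c = (0, 4/3, 13/18, 1)
Ac = (0, 0, -64/27, 103/27)
Σ b_i: 3/2·1 + (-5/11)·1 + 32/11·1 + 5/3·1 = 371/66 ≠ 1 ⇒ order 0.

0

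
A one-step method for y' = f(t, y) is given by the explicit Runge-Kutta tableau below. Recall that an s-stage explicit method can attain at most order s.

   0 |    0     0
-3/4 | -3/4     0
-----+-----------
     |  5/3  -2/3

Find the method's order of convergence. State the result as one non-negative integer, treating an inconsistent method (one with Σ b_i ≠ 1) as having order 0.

2

b = (5/3, -2/3)
c = (0, -3/4)
Σ b_i: 5/3·1 + (-2/3)·1 = 1 ✓
b·c: (-2/3)·(-3/4) = 1/2 ✓; 2 stages ⇒ order 2.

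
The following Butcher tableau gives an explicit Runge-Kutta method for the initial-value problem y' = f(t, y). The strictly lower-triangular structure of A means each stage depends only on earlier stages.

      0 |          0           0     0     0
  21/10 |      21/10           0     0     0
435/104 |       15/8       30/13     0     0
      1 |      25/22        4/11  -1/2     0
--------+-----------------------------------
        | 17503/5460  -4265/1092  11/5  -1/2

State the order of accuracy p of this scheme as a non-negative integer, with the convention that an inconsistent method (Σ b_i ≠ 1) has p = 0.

2

b = (17503/5460, -4265/1092, 11/5, -1/2)
c = (0, 21/10, 435/104, 1)
Ac = (0, 0, 63/13, -15189/11440)
Σ b_i: 17503/5460·1 + (-4265/1092)·1 + 11/5·1 + (-1/2)·1 = 1 ✓
b·c: (-4265/1092)·21/10 + 11/5·435/104 + (-1/2)·1 = 1/2 ✓
b·c²: (-4265/1092)·441/100 + 11/5·189225/10816 + (-1/2)·1 = 1122959/54080 ≠ 1/3 ⇒ order 2.
b·Ac: 11/5·63/13 + (-1/2)·(-15189/11440) = 51825/4576 ≠ 1/6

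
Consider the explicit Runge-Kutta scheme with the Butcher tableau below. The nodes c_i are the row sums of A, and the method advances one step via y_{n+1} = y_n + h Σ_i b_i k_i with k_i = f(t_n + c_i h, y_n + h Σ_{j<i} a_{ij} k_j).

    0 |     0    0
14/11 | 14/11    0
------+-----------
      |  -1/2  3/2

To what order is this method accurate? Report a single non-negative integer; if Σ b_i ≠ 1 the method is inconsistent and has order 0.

1

b = (-1/2, 3/2)
c = (0, 14/11)
Σ b_i: (-1/2)·1 + 3/2·1 = 1 ✓
b·c: 3/2·14/11 = 21/11 ≠ 1/2 ⇒ order 1.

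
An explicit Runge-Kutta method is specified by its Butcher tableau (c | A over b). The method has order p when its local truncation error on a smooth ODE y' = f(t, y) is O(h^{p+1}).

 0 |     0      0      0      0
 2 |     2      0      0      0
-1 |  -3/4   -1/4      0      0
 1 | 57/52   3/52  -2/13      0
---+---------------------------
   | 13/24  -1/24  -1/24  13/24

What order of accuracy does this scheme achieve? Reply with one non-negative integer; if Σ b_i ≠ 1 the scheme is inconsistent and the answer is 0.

4

b = (13/24, -1/24, -1/24, 13/24)
c = (0, 2, -1, 1)
Ac = (0, 0, -1/2, 7/26)
Σ b_i: 13/24·1 + (-1/24)·1 + (-1/24)·1 + 13/24·1 = 1 ✓
b·c: (-1/24)·2 + (-1/24)·(-1) + 13/24·1 = 1/2 ✓
b·c²: (-1/24)·4 + (-1/24)·1 + 13/24·1 = 1/3 ✓
b·Ac: (-1/24)·(-1/2) + 13/24·7/26 = 1/6 ✓
b·c³: (-1/24)·8 + (-1/24)·(-1) + 13/24·1 = 1/4 ✓
b·(c∘Ac): (-1/24)·1/2 + 13/24·7/26 = 1/8 ✓
b·Ac²: (-1/24)·(-1) + 13/24·1/13 = 1/12 ✓
b·A²c: 13/24·1/13 = 1/24 ✓; 4 stages ⇒ order 4.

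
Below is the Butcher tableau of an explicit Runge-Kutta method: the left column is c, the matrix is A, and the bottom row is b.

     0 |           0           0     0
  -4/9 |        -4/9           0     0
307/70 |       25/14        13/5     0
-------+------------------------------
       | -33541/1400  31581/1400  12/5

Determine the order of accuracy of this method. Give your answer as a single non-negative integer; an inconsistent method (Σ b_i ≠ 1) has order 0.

2

b = (-33541/1400, 31581/1400, 12/5)
c = (0, -4/9, 307/70)
Ac = (0, 0, -52/45)
Σ b_i: (-33541/1400)·1 + 31581/1400·1 + 12/5·1 = 1 ✓
b·c: 31581/1400·(-4/9) + 12/5·307/70 = 1/2 ✓
b·c²: 31581/1400·16/81 + 12/5·94249/4900 = 2790353/55125 ≠ 1/3 ⇒ order 2.
b·Ac: 12/5·(-52/45) = -208/75 ≠ 1/6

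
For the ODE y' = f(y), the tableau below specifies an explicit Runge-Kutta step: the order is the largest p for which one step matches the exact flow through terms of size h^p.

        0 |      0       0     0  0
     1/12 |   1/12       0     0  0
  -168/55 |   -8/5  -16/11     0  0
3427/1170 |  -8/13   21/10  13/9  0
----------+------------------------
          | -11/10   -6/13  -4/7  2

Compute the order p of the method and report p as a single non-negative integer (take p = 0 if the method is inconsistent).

0

b = (-11/10, -6/13, -4/7, 2)
c = (0, 1/12, -168/55, 3427/1170)
Ac = (0, 0, -4/33, -5593/1320)
Σ b_i: (-11/10)·1 + (-6/13)·1 + (-4/7)·1 + 2·1 = -121/910 ≠ 1 ⇒ order 0.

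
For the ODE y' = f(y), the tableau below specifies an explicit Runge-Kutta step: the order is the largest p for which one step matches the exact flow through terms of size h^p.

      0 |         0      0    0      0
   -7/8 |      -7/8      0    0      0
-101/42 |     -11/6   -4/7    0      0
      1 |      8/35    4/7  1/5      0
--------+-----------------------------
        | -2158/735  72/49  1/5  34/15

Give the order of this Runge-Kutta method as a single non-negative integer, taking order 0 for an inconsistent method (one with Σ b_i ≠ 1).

2

b = (-2158/735, 72/49, 1/5, 34/15)
c = (0, -7/8, -101/42, 1)
Ac = (0, 0, 1/2, -103/105)
Σ b_i: (-2158/735)·1 + 72/49·1 + 1/5·1 + 34/15·1 = 1 ✓
b·c: 72/49·(-7/8) + 1/5·(-101/42) + 34/15·1 = 1/2 ✓
b·c²: 72/49·49/64 + 1/5·10201/1764 + 34/15·1 = 80231/17640 ≠ 1/3 ⇒ order 2.
b·Ac: 1/5·1/2 + 34/15·(-103/105) = -6689/3150 ≠ 1/6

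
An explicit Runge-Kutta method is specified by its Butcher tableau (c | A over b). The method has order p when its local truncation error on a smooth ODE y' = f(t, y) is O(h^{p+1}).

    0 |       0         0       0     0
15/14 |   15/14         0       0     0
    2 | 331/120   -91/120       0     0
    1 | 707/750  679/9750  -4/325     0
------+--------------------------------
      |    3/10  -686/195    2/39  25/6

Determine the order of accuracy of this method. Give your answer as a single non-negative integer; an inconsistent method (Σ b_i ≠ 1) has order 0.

4

b = (3/10, -686/195, 2/39, 25/6)
c = (0, 15/14, 2, 1)
Ac = (0, 0, -13/16, 1/20)
Σ b_i: 3/10·1 + (-686/195)·1 + 2/39·1 + 25/6·1 = 1 ✓
b·c: (-686/195)·15/14 + 2/39·2 + 25/6·1 = 1/2 ✓
b·c²: (-686/195)·225/196 + 2/39·4 + 25/6·1 = 1/3 ✓
b·Ac: 2/39·(-13/16) + 25/6·1/20 = 1/6 ✓
b·c³: (-686/195)·3375/2744 + 2/39·8 + 25/6·1 = 1/4 ✓
b·(c∘Ac): 2/39·(-13/8) + 25/6·1/20 = 1/8 ✓
b·Ac²: 2/39·(-195/224) + 25/6·43/1400 = 1/12 ✓
b·A²c: 25/6·1/100 = 1/24 ✓; 4 stages ⇒ order 4.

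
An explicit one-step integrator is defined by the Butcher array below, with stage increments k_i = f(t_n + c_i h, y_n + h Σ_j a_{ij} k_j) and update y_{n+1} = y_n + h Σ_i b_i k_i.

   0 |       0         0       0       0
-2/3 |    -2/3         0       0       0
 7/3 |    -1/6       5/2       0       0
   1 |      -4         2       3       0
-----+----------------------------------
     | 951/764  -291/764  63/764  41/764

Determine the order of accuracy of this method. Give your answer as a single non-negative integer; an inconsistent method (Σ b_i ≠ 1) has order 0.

b = (951/764, -291/764, 63/764, 41/764)
c = (0, -2/3, 7/3, 1)
Ac = (0, 0, -5/3, 17/3)
Σ b_i: 951/764·1 + (-291/764)·1 + 63/764·1 + 41/764·1 = 1 ✓
b·c: (-291/764)·(-2/3) + 63/764·7/3 + 41/764·1 = 1/2 ✓
b·c²: (-291/764)·4/9 + 63/764·49/9 + 41/764·1 = 1/3 ✓
b·Ac: 63/764·(-5/3) + 41/764·17/3 = 1/6 ✓
b·c³: (-291/764)·(-8/27) + 63/764·343/27 + 41/764·1 = 2087/1719 ≠ 1/4 ⇒ order 3.
b·(c∘Ac): 63/764·(-35/9) + 41/764·17/3 = -19/1146 ≠ 1/8
b·Ac²: 63/764·10/9 + 41/764·155/9 = 6985/6876 ≠ 1/12
b·A²c: 41/764·(-5) = -205/764 ≠ 1/24

3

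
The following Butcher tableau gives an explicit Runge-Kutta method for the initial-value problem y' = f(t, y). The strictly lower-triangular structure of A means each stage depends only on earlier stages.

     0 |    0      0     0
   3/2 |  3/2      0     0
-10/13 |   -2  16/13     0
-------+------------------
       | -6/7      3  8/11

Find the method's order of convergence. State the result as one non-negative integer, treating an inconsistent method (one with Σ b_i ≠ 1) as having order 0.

0

b = (-6/7, 3, 8/11)
c = (0, 3/2, -10/13)
Ac = (0, 0, 24/13)
Σ b_i: (-6/7)·1 + 3·1 + 8/11·1 = 221/77 ≠ 1 ⇒ order 0.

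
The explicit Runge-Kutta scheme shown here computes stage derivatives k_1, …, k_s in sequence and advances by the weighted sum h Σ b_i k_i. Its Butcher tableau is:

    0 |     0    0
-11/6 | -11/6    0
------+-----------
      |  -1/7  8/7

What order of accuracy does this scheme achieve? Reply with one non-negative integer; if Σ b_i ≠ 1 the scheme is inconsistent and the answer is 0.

b = (-1/7, 8/7)
c = (0, -11/6)
Σ b_i: (-1/7)·1 + 8/7·1 = 1 ✓
b·c: 8/7·(-11/6) = -44/21 ≠ 1/2 ⇒ order 1.

1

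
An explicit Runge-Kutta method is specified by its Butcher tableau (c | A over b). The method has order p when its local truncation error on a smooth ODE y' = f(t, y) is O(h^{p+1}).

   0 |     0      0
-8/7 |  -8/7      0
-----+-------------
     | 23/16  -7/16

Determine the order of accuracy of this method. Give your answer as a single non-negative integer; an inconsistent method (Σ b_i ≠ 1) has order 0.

2

b = (23/16, -7/16)
c = (0, -8/7)
Σ b_i: 23/16·1 + (-7/16)·1 = 1 ✓
b·c: (-7/16)·(-8/7) = 1/2 ✓; 2 stages ⇒ order 2.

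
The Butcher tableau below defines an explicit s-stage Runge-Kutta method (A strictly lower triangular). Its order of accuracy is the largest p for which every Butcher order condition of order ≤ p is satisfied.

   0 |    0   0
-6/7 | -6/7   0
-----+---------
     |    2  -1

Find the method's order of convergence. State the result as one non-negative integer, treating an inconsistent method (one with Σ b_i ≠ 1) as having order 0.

1

b = (2, -1)
c = (0, -6/7)
Σ b_i: 2·1 + (-1)·1 = 1 ✓
b·c: (-1)·(-6/7) = 6/7 ≠ 1/2 ⇒ order 1.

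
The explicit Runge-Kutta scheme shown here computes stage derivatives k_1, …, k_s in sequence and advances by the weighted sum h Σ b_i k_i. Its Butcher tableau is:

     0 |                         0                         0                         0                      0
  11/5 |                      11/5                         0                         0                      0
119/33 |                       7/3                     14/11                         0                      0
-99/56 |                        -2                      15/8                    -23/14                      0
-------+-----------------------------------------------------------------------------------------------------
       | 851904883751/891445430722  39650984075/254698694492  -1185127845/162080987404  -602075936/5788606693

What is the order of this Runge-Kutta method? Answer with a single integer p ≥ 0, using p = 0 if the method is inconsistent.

b = (851904883751/891445430722, 39650984075/254698694492, -1185127845/162080987404, -602075936/5788606693)
c = (0, 11/5, 119/33, -99/56)
Ac = (0, 0, 14/5, -475/264)
Σ b_i: 851904883751/891445430722·1 + 39650984075/254698694492·1 + (-1185127845/162080987404)·1 + (-602075936/5788606693)·1 = 1 ✓
b·c: 39650984075/254698694492·11/5 + (-1185127845/162080987404)·119/33 + (-602075936/5788606693)·(-99/56) = 1/2 ✓
b·c²: 39650984075/254698694492·121/25 + (-1185127845/162080987404)·14161/1089 + (-602075936/5788606693)·9801/3136 = 1/3 ✓
b·Ac: (-1185127845/162080987404)·14/5 + (-602075936/5788606693)·(-475/264) = 1/6 ✓
b·c³: 39650984075/254698694492·1331/125 + (-1185127845/162080987404)·1685159/35937 + (-602075936/5788606693)·(-970299/175616) = 606365374276741/320920355059920 ≠ 1/4 ⇒ order 3.
b·(c∘Ac): (-1185127845/162080987404)·1666/165 + (-602075936/5788606693)·1425/448 = -2342449571/5788606693 ≠ 1/8
b·Ac²: (-1185127845/162080987404)·154/25 + (-602075936/5788606693)·(-535273/43560) = 7066310802871/5730720626070 ≠ 1/12
b·A²c: (-602075936/5788606693)·(-23/5) = 13847746528/28943033465 ≠ 1/24

3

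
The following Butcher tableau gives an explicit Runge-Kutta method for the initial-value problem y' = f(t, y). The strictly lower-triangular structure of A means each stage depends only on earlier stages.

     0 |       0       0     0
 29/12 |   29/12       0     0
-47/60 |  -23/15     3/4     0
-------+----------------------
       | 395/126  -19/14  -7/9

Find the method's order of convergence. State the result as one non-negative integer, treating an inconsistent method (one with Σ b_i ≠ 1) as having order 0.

1

b = (395/126, -19/14, -7/9)
c = (0, 29/12, -47/60)
Ac = (0, 0, 29/16)
Σ b_i: 395/126·1 + (-19/14)·1 + (-7/9)·1 = 1 ✓
b·c: (-19/14)·29/12 + (-7/9)·(-47/60) = -20189/7560 ≠ 1/2 ⇒ order 1.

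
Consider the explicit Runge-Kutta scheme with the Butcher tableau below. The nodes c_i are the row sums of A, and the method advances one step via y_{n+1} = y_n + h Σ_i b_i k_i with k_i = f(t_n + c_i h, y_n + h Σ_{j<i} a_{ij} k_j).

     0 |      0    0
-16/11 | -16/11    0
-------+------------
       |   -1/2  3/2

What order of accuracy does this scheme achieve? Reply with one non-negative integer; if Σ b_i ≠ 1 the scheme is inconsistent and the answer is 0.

1

b = (-1/2, 3/2)
c = (0, -16/11)
Σ b_i: (-1/2)·1 + 3/2·1 = 1 ✓
b·c: 3/2·(-16/11) = -24/11 ≠ 1/2 ⇒ order 1.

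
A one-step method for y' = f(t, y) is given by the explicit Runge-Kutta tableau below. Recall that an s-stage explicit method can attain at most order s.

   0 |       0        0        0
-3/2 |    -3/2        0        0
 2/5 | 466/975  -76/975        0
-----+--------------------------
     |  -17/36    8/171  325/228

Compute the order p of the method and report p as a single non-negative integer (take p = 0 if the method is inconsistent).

b = (-17/36, 8/171, 325/228)
c = (0, -3/2, 2/5)
Ac = (0, 0, 38/325)
Σ b_i: (-17/36)·1 + 8/171·1 + 325/228·1 = 1 ✓
b·c: 8/171·(-3/2) + 325/228·2/5 = 1/2 ✓
b·c²: 8/171·9/4 + 325/228·4/25 = 1/3 ✓
b·Ac: 325/228·38/325 = 1/6 ✓; 3 stages ⇒ order 3.

3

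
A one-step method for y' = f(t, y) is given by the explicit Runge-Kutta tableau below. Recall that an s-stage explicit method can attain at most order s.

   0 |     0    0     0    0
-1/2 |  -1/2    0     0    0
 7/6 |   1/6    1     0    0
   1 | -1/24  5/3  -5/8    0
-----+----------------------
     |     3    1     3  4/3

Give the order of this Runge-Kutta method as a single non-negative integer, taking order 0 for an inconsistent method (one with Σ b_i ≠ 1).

0

b = (3, 1, 3, 4/3)
c = (0, -1/2, 7/6, 1)
Ac = (0, 0, -1/2, -25/16)
Σ b_i: 3·1 + 1·1 + 3·1 + 4/3·1 = 25/3 ≠ 1 ⇒ order 0.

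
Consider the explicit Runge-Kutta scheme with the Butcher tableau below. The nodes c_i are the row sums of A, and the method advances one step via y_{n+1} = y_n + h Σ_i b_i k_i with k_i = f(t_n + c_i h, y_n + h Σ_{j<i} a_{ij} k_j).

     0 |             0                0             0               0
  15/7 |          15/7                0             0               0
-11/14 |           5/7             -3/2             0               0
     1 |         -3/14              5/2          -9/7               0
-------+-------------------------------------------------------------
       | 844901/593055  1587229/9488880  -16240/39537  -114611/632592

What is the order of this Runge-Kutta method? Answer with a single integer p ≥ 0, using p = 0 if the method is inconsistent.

b = (844901/593055, 1587229/9488880, -16240/39537, -114611/632592)
c = (0, 15/7, -11/14, 1)
Ac = (0, 0, -45/14, 312/49)
Σ b_i: 844901/593055·1 + 1587229/9488880·1 + (-16240/39537)·1 + (-114611/632592)·1 = 1 ✓
b·c: 1587229/9488880·15/7 + (-16240/39537)·(-11/14) + (-114611/632592)·1 = 1/2 ✓
b·c²: 1587229/9488880·225/49 + (-16240/39537)·121/196 + (-114611/632592)·1 = 1/3 ✓
b·Ac: (-16240/39537)·(-45/14) + (-114611/632592)·312/49 = 1/6 ✓
b·c³: 1587229/9488880·3375/343 + (-16240/39537)·(-1331/2744) + (-114611/632592)·1 = 6447247/3874626 ≠ 1/4 ⇒ order 3.
b·(c∘Ac): (-16240/39537)·495/196 + (-114611/632592)·312/49 = -404249/184506 ≠ 1/8
b·Ac²: (-16240/39537)·(-675/98) + (-114611/632592)·14661/1372 = 1757769/1968064 ≠ 1/12
b·A²c: (-114611/632592)·405/98 = -105255/140576 ≠ 1/24

3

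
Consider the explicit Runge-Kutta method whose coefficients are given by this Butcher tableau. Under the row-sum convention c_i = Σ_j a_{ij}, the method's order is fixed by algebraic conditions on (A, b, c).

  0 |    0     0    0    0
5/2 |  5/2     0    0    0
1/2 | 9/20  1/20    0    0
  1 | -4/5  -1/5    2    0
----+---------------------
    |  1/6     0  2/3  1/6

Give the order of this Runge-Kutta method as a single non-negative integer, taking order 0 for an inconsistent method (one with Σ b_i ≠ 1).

b = (1/6, 0, 2/3, 1/6)
c = (0, 5/2, 1/2, 1)
Ac = (0, 0, 1/8, 1/2)
Σ b_i: 1/6·1 + 2/3·1 + 1/6·1 = 1 ✓
b·c: 2/3·1/2 + 1/6·1 = 1/2 ✓
b·c²: 2/3·1/4 + 1/6·1 = 1/3 ✓
b·Ac: 2/3·1/8 + 1/6·1/2 = 1/6 ✓
b·c³: 2/3·1/8 + 1/6·1 = 1/4 ✓
b·(c∘Ac): 2/3·1/16 + 1/6·1/2 = 1/8 ✓
b·Ac²: 2/3·5/16 + 1/6·(-3/4) = 1/12 ✓
b·A²c: 1/6·1/4 = 1/24 ✓; 4 stages ⇒ order 4.

4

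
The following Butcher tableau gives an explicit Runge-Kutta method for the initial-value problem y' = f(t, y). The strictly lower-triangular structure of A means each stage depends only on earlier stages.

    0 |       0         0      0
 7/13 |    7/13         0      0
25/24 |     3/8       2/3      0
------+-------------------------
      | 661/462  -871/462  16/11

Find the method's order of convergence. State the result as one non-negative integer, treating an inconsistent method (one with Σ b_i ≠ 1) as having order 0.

2

b = (661/462, -871/462, 16/11)
c = (0, 7/13, 25/24)
Ac = (0, 0, 14/39)
Σ b_i: 661/462·1 + (-871/462)·1 + 16/11·1 = 1 ✓
b·c: (-871/462)·7/13 + 16/11·25/24 = 1/2 ✓
b·c²: (-871/462)·49/169 + 16/11·625/576 = 5311/5148 ≠ 1/3 ⇒ order 2.
b·Ac: 16/11·14/39 = 224/429 ≠ 1/6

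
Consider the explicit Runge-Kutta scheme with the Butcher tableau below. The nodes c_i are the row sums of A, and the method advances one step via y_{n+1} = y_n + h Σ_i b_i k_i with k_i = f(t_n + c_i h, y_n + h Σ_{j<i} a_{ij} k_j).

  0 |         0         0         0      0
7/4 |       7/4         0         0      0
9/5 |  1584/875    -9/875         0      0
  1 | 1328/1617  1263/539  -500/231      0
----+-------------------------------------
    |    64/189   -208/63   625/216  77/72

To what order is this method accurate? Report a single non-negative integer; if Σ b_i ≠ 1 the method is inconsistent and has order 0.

4

b = (64/189, -208/63, 625/216, 77/72)
c = (0, 7/4, 9/5, 1)
Ac = (0, 0, -9/500, 9/44)
Σ b_i: 64/189·1 + (-208/63)·1 + 625/216·1 + 77/72·1 = 1 ✓
b·c: (-208/63)·7/4 + 625/216·9/5 + 77/72·1 = 1/2 ✓
b·c²: (-208/63)·49/16 + 625/216·81/25 + 77/72·1 = 1/3 ✓
b·Ac: 625/216·(-9/500) + 77/72·9/44 = 1/6 ✓
b·c³: (-208/63)·343/64 + 625/216·729/125 + 77/72·1 = 1/4 ✓
b·(c∘Ac): 625/216·(-81/2500) + 77/72·9/44 = 1/8 ✓
b·Ac²: 625/216·(-63/2000) + 77/72·201/1232 = 1/12 ✓
b·A²c: 77/72·3/77 = 1/24 ✓; 4 stages ⇒ order 4.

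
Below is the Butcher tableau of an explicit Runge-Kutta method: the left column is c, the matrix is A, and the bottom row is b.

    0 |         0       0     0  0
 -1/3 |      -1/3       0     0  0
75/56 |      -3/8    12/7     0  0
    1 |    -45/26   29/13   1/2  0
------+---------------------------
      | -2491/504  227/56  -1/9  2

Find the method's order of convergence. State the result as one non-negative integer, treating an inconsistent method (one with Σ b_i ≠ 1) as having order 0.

2

b = (-2491/504, 227/56, -1/9, 2)
c = (0, -1/3, 75/56, 1)
Ac = (0, 0, -4/7, -323/4368)
Σ b_i: (-2491/504)·1 + 227/56·1 + (-1/9)·1 + 2·1 = 1 ✓
b·c: 227/56·(-1/3) + (-1/9)·75/56 + 2·1 = 1/2 ✓
b·c²: 227/56·1/9 + (-1/9)·5625/3136 + 2·1 = 63535/28224 ≠ 1/3 ⇒ order 2.
b·Ac: (-1/9)·(-4/7) + 2·(-323/4368) = -79/936 ≠ 1/6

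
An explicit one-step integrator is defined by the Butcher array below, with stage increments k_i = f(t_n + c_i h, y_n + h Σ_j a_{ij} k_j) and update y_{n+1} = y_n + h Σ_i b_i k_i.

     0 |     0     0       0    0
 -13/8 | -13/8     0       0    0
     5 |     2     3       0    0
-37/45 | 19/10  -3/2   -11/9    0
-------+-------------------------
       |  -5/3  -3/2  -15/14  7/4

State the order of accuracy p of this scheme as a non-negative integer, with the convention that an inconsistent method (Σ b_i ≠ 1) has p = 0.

0

b = (-5/3, -3/2, -15/14, 7/4)
c = (0, -13/8, 5, -37/45)
Ac = (0, 0, -39/8, -529/144)
Σ b_i: (-5/3)·1 + (-3/2)·1 + (-15/14)·1 + 7/4·1 = -209/84 ≠ 1 ⇒ order 0.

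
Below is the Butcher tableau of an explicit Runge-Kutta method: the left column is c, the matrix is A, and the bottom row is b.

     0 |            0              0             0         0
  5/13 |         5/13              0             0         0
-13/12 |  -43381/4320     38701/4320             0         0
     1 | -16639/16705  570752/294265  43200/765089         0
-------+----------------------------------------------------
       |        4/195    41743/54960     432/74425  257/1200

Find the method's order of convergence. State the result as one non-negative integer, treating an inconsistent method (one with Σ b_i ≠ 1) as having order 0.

b = (4/195, 41743/54960, 432/74425, 257/1200)
c = (0, 5/13, -13/12, 1)
Ac = (0, 0, 2977/864, 176/257)
Σ b_i: 4/195·1 + 41743/54960·1 + 432/74425·1 + 257/1200·1 = 1 ✓
b·c: 41743/54960·5/13 + 432/74425·(-13/12) + 257/1200·1 = 1/2 ✓
b·c²: 41743/54960·25/169 + 432/74425·169/144 + 257/1200·1 = 1/3 ✓
b·Ac: 432/74425·2977/864 + 257/1200·176/257 = 1/6 ✓
b·c³: 41743/54960·125/2197 + 432/74425·(-2197/1728) + 257/1200·1 = 1/4 ✓
b·(c∘Ac): 432/74425·(-38701/10368) + 257/1200·176/257 = 1/8 ✓
b·Ac²: 432/74425·1145/864 + 257/1200·1180/3341 = 1/12 ✓
b·A²c: 257/1200·50/257 = 1/24 ✓; 4 stages ⇒ order 4.

4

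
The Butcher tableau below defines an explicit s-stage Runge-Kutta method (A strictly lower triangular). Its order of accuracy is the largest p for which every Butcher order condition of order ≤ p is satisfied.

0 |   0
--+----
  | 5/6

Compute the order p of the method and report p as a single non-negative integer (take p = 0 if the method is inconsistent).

0

b = (5/6)
c = (0)
Σ b_i: 5/6·1 = 5/6 ≠ 1 ⇒ order 0.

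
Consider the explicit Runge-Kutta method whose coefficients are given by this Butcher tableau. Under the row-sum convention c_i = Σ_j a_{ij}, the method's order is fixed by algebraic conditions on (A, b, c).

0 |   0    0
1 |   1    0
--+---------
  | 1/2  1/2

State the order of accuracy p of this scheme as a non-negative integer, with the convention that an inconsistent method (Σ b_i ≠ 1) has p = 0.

b = (1/2, 1/2)
c = (0, 1)
Σ b_i: 1/2·1 + 1/2·1 = 1 ✓
b·c: 1/2·1 = 1/2 ✓; 2 stages ⇒ order 2.

2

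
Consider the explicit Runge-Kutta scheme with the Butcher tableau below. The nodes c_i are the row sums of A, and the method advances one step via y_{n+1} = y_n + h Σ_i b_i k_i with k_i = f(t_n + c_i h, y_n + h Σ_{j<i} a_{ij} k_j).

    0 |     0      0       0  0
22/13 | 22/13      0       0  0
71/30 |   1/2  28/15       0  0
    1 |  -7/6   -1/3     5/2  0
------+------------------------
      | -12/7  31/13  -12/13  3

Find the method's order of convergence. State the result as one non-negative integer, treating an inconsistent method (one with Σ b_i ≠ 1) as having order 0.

b = (-12/7, 31/13, -12/13, 3)
c = (0, 22/13, 71/30, 1)
Ac = (0, 0, 616/195, 835/156)
Σ b_i: (-12/7)·1 + 31/13·1 + (-12/13)·1 + 3·1 = 250/91 ≠ 1 ⇒ order 0.

0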